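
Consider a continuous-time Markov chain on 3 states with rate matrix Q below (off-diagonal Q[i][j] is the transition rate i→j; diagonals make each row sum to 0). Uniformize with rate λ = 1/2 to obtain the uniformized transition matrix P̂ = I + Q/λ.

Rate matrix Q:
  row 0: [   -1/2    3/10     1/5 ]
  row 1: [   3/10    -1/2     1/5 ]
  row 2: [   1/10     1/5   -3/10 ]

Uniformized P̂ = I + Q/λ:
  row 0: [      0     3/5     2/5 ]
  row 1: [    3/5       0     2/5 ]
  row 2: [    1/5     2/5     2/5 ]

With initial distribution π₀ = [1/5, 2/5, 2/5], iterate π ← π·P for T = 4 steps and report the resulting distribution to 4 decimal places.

t=0: π = [0.2000, 0.4000, 0.4000]
t=1: π = [0.3200, 0.2800, 0.4000]
t=2: π = [0.2480, 0.3520, 0.4000]
t=3: π = [0.2912, 0.3088, 0.4000]
t=4: π = [0.2653, 0.3347, 0.4000]

π = [0.2653, 0.3347, 0.4000]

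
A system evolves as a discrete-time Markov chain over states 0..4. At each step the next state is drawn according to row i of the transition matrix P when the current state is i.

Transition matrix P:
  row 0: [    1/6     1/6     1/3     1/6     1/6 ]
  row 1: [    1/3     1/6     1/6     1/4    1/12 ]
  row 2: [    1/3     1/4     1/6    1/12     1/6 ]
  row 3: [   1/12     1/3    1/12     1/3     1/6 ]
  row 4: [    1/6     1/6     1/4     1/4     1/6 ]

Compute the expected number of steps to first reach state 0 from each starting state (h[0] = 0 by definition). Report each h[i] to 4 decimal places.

h = [0.0000, 3.9832, 3.8486, 5.1465, 4.6952]

First-step conditioning: h[0] = 0; for i ≠ 0, h[i] = 1 + Σ_k P[i][k]·h[k].
  h[1] = 1 + 1/6·h[1] + 1/6·h[2] + 1/4·h[3] + 1/12·h[4]
  h[2] = 1 + 1/4·h[1] + 1/6·h[2] + 1/12·h[3] + 1/6·h[4]
  h[3] = 1 + 1/3·h[1] + 1/12·h[2] + 1/3·h[3] + 1/6·h[4]
  h[4] = 1 + 1/6·h[1] + 1/4·h[2] + 1/4·h[3] + 1/6·h[4]
Solving the 4×4 linear system over states ≠ 0 gives exactly h = [0, 5684/1427, 5492/1427, 7344/1427, 6700/1427] (h[0] = 0 is the target).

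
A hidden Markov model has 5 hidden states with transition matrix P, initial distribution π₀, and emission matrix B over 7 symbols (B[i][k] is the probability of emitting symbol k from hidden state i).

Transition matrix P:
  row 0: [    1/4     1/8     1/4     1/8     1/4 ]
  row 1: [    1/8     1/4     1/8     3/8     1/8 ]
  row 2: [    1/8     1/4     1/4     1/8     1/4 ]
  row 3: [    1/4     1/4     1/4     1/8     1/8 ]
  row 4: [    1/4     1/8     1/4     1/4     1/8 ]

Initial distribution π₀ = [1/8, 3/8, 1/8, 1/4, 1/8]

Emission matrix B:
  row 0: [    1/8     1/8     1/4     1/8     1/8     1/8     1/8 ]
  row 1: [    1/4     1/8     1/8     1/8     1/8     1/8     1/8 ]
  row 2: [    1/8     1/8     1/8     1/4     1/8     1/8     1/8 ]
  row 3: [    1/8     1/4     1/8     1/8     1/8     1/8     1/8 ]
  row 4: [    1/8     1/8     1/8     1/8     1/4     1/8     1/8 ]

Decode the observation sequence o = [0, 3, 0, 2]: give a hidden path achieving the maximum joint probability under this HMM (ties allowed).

t=0: δ = [1.562e-02, 9.375e-02, 1.562e-02, 3.125e-02, 1.562e-02]  (obs o_0=0)
t=1: δ = [1.465e-03, 2.930e-03, 2.930e-03, 4.395e-03, 1.465e-03]  ψ = [1, 1, 1, 1, 1]  (obs o_1=3)
t=2: δ = [1.373e-04, 2.747e-04, 1.373e-04, 1.373e-04, 9.155e-05]  ψ = [3, 3, 3, 1, 2]  (obs o_2=0)
t=3: δ = [8.583e-06, 8.583e-06, 4.292e-06, 1.287e-05, 4.292e-06]  ψ = [0, 1, 0, 1, 0]  (obs o_3=2)
backtrack: best end state = 3; path = [1, 3, 1, 3]

path = [1, 3, 1, 3]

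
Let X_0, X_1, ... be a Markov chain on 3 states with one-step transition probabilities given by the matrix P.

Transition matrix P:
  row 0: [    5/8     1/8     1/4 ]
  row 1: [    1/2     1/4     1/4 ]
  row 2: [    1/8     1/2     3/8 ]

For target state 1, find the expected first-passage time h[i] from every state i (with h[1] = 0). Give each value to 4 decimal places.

h = [4.3077, 0.0000, 2.4615]

First-step conditioning: h[1] = 0; for i ≠ 1, h[i] = 1 + Σ_k P[i][k]·h[k].
  h[0] = 1 + 5/8·h[0] + 1/4·h[2]
  h[2] = 1 + 1/8·h[0] + 3/8·h[2]
Solving the 2×2 linear system over states ≠ 1 gives exactly h = [56/13, 0, 32/13] (h[1] = 0 is the target).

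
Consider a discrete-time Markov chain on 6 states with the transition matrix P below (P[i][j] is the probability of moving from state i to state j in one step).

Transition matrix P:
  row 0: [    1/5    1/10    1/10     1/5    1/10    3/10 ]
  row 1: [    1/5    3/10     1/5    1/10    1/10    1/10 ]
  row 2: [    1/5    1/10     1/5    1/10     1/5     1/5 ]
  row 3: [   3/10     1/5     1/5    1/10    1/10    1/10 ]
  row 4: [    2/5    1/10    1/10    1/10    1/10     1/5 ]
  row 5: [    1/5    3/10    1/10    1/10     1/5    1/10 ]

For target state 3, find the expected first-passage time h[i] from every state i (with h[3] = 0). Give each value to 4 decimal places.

h = [7.3374, 8.1539, 8.1362, 0.0000, 7.9910, 8.1394]

First-step conditioning: h[3] = 0; for i ≠ 3, h[i] = 1 + Σ_k P[i][k]·h[k].
  h[0] = 1 + 1/5·h[0] + 1/10·h[1] + 1/10·h[2] + 1/10·h[4] + 3/10·h[5]
  h[1] = 1 + 1/5·h[0] + 3/10·h[1] + 1/5·h[2] + 1/10·h[4] + 1/10·h[5]
  h[2] = 1 + 1/5·h[0] + 1/10·h[1] + 1/5·h[2] + 1/5·h[4] + 1/5·h[5]
  h[4] = 1 + 2/5·h[0] + 1/10·h[1] + 1/10·h[2] + 1/10·h[4] + 1/5·h[5]
  h[5] = 1 + 1/5·h[0] + 3/10·h[1] + 1/10·h[2] + 1/5·h[4] + 1/10·h[5]
Solving the 5×5 linear system over states ≠ 3 gives exactly h = [45470/6197, 50530/6197, 50420/6197, 0, 49520/6197, 50440/6197] (h[3] = 0 is the target).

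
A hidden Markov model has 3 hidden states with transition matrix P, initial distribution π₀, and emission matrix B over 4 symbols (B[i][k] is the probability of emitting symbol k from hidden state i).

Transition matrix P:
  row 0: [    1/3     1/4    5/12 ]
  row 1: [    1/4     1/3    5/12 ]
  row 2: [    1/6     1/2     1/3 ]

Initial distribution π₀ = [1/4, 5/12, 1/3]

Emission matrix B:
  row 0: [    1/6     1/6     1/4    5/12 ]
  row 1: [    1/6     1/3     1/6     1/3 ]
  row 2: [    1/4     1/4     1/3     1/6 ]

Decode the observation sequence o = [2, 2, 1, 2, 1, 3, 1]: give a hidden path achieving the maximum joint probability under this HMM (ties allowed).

path = [2, 2, 1, 2, 1, 1, 1]

t=0: δ = [6.250e-02, 6.944e-02, 1.111e-01]  (obs o_0=2)
t=1: δ = [5.208e-03, 9.259e-03, 1.235e-02]  ψ = [0, 2, 2]  (obs o_1=2)
t=2: δ = [3.858e-04, 2.058e-03, 1.029e-03]  ψ = [1, 2, 2]  (obs o_2=1)
t=3: δ = [1.286e-04, 1.143e-04, 2.858e-04]  ψ = [1, 1, 1]  (obs o_3=2)
t=4: δ = [7.938e-06, 4.763e-05, 2.381e-05]  ψ = [2, 2, 2]  (obs o_4=1)
t=5: δ = [4.961e-06, 5.292e-06, 3.308e-06]  ψ = [1, 1, 1]  (obs o_5=3)
t=6: δ = [2.756e-07, 5.880e-07, 5.513e-07]  ψ = [0, 1, 1]  (obs o_6=1)
backtrack: best end state = 1; path = [2, 2, 1, 2, 1, 1, 1]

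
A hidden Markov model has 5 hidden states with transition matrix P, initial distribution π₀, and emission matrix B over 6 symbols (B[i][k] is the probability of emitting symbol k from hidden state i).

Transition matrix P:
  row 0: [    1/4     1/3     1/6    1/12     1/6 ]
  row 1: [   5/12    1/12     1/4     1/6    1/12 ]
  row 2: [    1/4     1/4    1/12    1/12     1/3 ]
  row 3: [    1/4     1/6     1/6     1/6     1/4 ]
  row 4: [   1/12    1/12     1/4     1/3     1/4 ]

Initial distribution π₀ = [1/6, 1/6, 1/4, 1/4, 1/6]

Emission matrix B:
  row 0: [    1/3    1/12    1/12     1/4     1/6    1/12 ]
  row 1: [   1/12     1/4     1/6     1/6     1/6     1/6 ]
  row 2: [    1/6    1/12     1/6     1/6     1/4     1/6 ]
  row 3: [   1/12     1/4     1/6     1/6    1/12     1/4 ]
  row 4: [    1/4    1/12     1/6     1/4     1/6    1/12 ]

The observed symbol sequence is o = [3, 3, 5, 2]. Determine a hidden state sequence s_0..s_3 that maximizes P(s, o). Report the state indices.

t=0: δ = [4.167e-02, 2.778e-02, 4.167e-02, 4.167e-02, 4.167e-02]  (obs o_0=3)
t=1: δ = [2.894e-03, 2.315e-03, 1.736e-03, 2.315e-03, 3.472e-03]  ψ = [1, 0, 4, 4, 2]  (obs o_1=3)
t=2: δ = [8.038e-05, 1.608e-04, 1.447e-04, 2.894e-04, 7.234e-05]  ψ = [1, 0, 4, 4, 4]  (obs o_2=5)
t=3: δ = [6.028e-06, 8.038e-06, 8.038e-06, 8.038e-06, 1.206e-05]  ψ = [3, 3, 3, 3, 3]  (obs o_3=2)
backtrack: best end state = 4; path = [2, 4, 3, 4]

path = [2, 4, 3, 4]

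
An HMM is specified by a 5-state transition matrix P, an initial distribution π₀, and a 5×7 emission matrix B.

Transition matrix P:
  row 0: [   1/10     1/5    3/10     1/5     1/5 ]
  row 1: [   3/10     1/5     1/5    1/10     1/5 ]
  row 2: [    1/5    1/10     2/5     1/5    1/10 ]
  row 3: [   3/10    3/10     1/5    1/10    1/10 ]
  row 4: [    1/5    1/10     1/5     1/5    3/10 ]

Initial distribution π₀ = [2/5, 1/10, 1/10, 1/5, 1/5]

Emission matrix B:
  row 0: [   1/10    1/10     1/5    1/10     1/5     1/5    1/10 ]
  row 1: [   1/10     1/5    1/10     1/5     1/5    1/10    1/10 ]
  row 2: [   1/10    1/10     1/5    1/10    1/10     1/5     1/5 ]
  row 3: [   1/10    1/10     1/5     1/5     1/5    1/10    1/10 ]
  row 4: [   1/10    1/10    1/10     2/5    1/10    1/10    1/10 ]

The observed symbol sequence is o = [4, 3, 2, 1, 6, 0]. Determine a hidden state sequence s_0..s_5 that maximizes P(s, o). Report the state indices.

path = [0, 4, 2, 2, 2, 2]

t=0: δ = [8.000e-02, 2.000e-02, 1.000e-02, 4.000e-02, 2.000e-02]  (obs o_0=4)
t=1: δ = [1.200e-03, 3.200e-03, 2.400e-03, 3.200e-03, 6.400e-03]  ψ = [3, 0, 0, 0, 0]  (obs o_1=3)
t=2: δ = [2.560e-04, 9.600e-05, 2.560e-04, 2.560e-04, 1.920e-04]  ψ = [4, 3, 4, 4, 4]  (obs o_2=2)
t=3: δ = [7.680e-06, 1.536e-05, 1.024e-05, 5.120e-06, 5.760e-06]  ψ = [3, 3, 2, 0, 4]  (obs o_3=1)
t=4: δ = [4.608e-07, 3.072e-07, 8.192e-07, 2.048e-07, 3.072e-07]  ψ = [1, 1, 2, 2, 1]  (obs o_4=6)
t=5: δ = [1.638e-08, 9.216e-09, 3.277e-08, 1.638e-08, 9.216e-09]  ψ = [2, 0, 2, 2, 0]  (obs o_5=0)
backtrack: best end state = 2; path = [0, 4, 2, 2, 2, 2]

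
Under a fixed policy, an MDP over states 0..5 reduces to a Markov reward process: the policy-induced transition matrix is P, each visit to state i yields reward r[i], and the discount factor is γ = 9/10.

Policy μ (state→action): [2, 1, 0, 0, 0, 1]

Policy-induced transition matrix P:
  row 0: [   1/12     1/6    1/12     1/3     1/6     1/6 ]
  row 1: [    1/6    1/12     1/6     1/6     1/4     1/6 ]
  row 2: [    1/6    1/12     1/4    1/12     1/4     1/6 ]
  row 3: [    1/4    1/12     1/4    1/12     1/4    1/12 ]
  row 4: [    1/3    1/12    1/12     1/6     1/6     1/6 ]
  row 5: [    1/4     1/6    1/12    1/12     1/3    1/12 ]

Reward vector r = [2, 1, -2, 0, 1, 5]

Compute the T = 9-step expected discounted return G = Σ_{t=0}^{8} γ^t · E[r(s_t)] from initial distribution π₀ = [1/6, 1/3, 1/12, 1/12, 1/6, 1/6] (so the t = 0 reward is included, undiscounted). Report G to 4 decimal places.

t=0: π = [0.1667, 0.3333, 0.0833, 0.0833, 0.1667, 0.1667], E[r] = 1.5000, γ^t·E[r] = 1.500000, running G = 1.500000
t=1: π = [0.2014, 0.1111, 0.1389, 0.1667, 0.2361, 0.1458], E[r] = 1.2014, γ^t·E[r] = 1.081250, running G = 2.581250
t=2: π = [0.2153, 0.1123, 0.1435, 0.1626, 0.2257, 0.1406], E[r] = 1.1846, γ^t·E[r] = 0.959531, running G = 3.540781
t=3: π = [0.2116, 0.1130, 0.1437, 0.1653, 0.2250, 0.1414], E[r] = 1.1807, γ^t·E[r] = 0.860766, running G = 4.401547
t=4: π = [0.2121, 0.1128, 0.1443, 0.1644, 0.2254, 0.1411], E[r] = 1.1794, γ^t·E[r] = 0.773774, running G = 5.175321
t=5: π = [0.2120, 0.1128, 0.1442, 0.1645, 0.2253, 0.1412], E[r] = 1.1798, γ^t·E[r] = 0.696660, running G = 5.871981
t=6: π = [0.2120, 0.1128, 0.1442, 0.1645, 0.2253, 0.1412], E[r] = 1.1797, γ^t·E[r] = 0.626954, running G = 6.498936
t=7: π = [0.2120, 0.1128, 0.1442, 0.1645, 0.2253, 0.1412], E[r] = 1.1797, γ^t·E[r] = 0.564267, running G = 7.063202
t=8: π = [0.2120, 0.1128, 0.1442, 0.1645, 0.2253, 0.1412], E[r] = 1.1797, γ^t·E[r] = 0.507839, running G = 7.571041

G = 7.5710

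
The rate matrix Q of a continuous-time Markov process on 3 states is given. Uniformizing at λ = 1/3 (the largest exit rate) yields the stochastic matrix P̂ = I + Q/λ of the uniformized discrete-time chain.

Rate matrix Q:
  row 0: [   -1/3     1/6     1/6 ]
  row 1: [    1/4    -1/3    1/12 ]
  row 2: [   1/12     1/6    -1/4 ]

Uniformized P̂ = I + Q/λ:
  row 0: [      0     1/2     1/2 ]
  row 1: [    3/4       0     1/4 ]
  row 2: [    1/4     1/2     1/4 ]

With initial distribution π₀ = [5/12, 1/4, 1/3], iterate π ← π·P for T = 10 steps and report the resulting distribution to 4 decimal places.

π = [0.3335, 0.3333, 0.3333]

t=0: π = [0.4167, 0.2500, 0.3333]
t=1: π = [0.2708, 0.3750, 0.3542]
t=2: π = [0.3698, 0.3125, 0.3177]
t=3: π = [0.3138, 0.3438, 0.3424]
t=4: π = [0.3434, 0.3281, 0.3285]
t=5: π = [0.3282, 0.3359, 0.3359]
t=6: π = [0.3359, 0.3320, 0.3321]
t=7: π = [0.3320, 0.3340, 0.3340]
t=8: π = [0.3340, 0.3330, 0.3330]
t=9: π = [0.3330, 0.3335, 0.3335]
t=10: π = [0.3335, 0.3333, 0.3333]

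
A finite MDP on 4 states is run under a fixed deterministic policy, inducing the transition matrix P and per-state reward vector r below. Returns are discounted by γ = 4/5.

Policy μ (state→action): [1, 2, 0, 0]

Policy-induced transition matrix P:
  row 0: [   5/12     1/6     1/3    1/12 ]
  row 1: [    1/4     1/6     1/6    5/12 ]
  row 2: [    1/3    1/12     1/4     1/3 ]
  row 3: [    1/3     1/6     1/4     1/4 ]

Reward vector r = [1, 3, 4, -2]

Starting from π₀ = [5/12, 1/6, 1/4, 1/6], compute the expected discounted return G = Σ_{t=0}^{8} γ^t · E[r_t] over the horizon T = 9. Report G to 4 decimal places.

G = 6.1982

t=0: π = [0.4167, 0.1667, 0.2500, 0.1667], E[r] = 1.5833, γ^t·E[r] = 1.583333, running G = 1.583333
t=1: π = [0.3542, 0.1458, 0.2708, 0.2292], E[r] = 1.4167, γ^t·E[r] = 1.133333, running G = 2.716667
t=2: π = [0.3507, 0.1441, 0.2674, 0.2378], E[r] = 1.3767, γ^t·E[r] = 0.881111, running G = 3.597778
t=3: π = [0.3505, 0.1444, 0.2672, 0.2378], E[r] = 1.3769, γ^t·E[r] = 0.704963, running G = 4.302741
t=4: π = [0.3505, 0.1444, 0.2672, 0.2379], E[r] = 1.3766, γ^t·E[r] = 0.563862, running G = 4.866602
t=5: π = [0.3505, 0.1444, 0.2672, 0.2379], E[r] = 1.3766, γ^t·E[r] = 0.451082, running G = 5.317685
t=6: π = [0.3505, 0.1444, 0.2672, 0.2379], E[r] = 1.3766, γ^t·E[r] = 0.360865, running G = 5.678550
t=7: π = [0.3505, 0.1444, 0.2672, 0.2379], E[r] = 1.3766, γ^t·E[r] = 0.288692, running G = 5.967242
t=8: π = [0.3505, 0.1444, 0.2672, 0.2379], E[r] = 1.3766, γ^t·E[r] = 0.230954, running G = 6.198195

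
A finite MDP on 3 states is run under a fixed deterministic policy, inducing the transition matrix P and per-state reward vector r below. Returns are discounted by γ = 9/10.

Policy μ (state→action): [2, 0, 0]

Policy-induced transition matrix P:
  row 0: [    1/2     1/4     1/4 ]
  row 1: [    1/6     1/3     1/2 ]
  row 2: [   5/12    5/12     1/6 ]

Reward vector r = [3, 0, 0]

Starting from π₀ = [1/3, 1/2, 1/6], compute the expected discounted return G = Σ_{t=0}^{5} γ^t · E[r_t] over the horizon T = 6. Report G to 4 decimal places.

G = 4.9035

t=0: π = [0.3333, 0.5000, 0.1667], E[r] = 1.0000, γ^t·E[r] = 1.000000, running G = 1.000000
t=1: π = [0.3194, 0.3194, 0.3611], E[r] = 0.9583, γ^t·E[r] = 0.862500, running G = 1.862500
t=2: π = [0.3634, 0.3368, 0.2998], E[r] = 1.0903, γ^t·E[r] = 0.883125, running G = 2.745625
t=3: π = [0.3628, 0.3280, 0.3092], E[r] = 1.0883, γ^t·E[r] = 0.793336, running G = 3.538961
t=4: π = [0.3649, 0.3289, 0.3062], E[r] = 1.0947, γ^t·E[r] = 0.718211, running G = 4.257171
t=5: π = [0.3649, 0.3284, 0.3067], E[r] = 1.0946, γ^t·E[r] = 0.646331, running G = 4.903503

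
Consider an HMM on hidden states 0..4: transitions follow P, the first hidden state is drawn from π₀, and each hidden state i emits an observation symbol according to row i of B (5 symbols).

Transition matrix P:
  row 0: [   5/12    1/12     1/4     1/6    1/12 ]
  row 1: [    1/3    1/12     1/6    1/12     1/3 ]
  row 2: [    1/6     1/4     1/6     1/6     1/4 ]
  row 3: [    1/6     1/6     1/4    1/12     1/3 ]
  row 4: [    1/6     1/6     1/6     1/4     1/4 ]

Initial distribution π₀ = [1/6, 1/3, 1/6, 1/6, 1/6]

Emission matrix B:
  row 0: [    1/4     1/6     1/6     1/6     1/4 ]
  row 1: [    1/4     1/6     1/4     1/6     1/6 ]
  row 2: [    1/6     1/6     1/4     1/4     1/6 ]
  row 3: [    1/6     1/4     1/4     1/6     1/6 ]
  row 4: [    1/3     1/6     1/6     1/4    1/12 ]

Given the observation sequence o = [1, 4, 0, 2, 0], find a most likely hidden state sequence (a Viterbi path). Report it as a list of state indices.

path = [1, 0, 0, 0, 0]

t=0: δ = [2.778e-02, 5.556e-02, 2.778e-02, 4.167e-02, 2.778e-02]  (obs o_0=1)
t=1: δ = [4.630e-03, 1.157e-03, 1.736e-03, 1.157e-03, 1.543e-03]  ψ = [1, 2, 3, 4, 1]  (obs o_1=4)
t=2: δ = [4.823e-04, 1.085e-04, 1.929e-04, 1.286e-04, 1.447e-04]  ψ = [0, 2, 0, 0, 2]  (obs o_2=0)
t=3: δ = [3.349e-05, 1.206e-05, 3.014e-05, 2.009e-05, 8.038e-06]  ψ = [0, 2, 0, 0, 2]  (obs o_3=2)
t=4: δ = [3.489e-06, 1.884e-06, 1.395e-06, 9.303e-07, 2.512e-06]  ψ = [0, 2, 0, 0, 2]  (obs o_4=0)
backtrack: best end state = 0; path = [1, 0, 0, 0, 0]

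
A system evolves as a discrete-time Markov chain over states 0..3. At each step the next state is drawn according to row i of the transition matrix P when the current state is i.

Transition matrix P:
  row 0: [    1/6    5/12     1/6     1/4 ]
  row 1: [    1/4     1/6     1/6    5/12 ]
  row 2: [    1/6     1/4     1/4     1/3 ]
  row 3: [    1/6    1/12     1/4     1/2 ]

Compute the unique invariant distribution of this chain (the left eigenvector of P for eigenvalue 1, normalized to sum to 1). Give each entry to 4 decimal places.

π = [0.1831, 0.1972, 0.2183, 0.4014]

Balance equations π_j = Σ_i π_i·P[i][j]:
  π_0 = 1/6·π_0 + 1/4·π_1 + 1/6·π_2 + 1/6·π_3
  π_1 = 5/12·π_0 + 1/6·π_1 + 1/4·π_2 + 1/12·π_3
  π_2 = 1/6·π_0 + 1/6·π_1 + 1/4·π_2 + 1/4·π_3
  normalize: π_0 + π_1 + π_2 + π_3 = 1
Solving the linear system gives exactly π = [13/71, 14/71, 31/142, 57/142].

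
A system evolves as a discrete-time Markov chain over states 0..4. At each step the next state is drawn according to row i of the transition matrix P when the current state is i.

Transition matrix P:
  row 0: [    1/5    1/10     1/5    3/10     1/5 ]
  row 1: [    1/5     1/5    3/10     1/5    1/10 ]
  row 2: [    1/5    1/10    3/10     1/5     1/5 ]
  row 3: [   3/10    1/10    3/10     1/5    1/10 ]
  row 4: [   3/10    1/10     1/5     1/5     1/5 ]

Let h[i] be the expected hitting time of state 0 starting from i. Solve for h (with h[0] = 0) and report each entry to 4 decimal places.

h = [0.0000, 4.2683, 4.2214, 3.8415, 3.7992]

First-step conditioning: h[0] = 0; for i ≠ 0, h[i] = 1 + Σ_k P[i][k]·h[k].
  h[1] = 1 + 1/5·h[1] + 3/10·h[2] + 1/5·h[3] + 1/10·h[4]
  h[2] = 1 + 1/10·h[1] + 3/10·h[2] + 1/5·h[3] + 1/5·h[4]
  h[3] = 1 + 1/10·h[1] + 3/10·h[2] + 1/5·h[3] + 1/10·h[4]
  h[4] = 1 + 1/10·h[1] + 1/5·h[2] + 1/5·h[3] + 1/5·h[4]
Solving the 4×4 linear system over states ≠ 0 gives exactly h = [0, 175/41, 2250/533, 315/82, 2025/533] (h[0] = 0 is the target).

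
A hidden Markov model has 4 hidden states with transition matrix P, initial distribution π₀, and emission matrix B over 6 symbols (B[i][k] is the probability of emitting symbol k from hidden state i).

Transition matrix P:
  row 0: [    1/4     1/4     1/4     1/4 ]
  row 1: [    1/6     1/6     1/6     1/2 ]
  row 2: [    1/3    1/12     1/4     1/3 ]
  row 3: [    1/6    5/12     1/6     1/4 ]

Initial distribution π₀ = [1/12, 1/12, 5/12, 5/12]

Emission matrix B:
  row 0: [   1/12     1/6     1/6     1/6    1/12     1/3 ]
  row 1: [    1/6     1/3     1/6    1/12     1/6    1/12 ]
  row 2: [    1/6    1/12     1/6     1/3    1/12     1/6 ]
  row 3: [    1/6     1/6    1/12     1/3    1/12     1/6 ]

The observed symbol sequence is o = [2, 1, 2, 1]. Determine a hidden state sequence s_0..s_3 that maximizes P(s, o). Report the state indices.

path = [3, 1, 3, 1]

t=0: δ = [1.389e-02, 1.389e-02, 6.944e-02, 3.472e-02]  (obs o_0=2)
t=1: δ = [3.858e-03, 4.823e-03, 1.447e-03, 3.858e-03]  ψ = [2, 3, 2, 2]  (obs o_1=1)
t=2: δ = [1.608e-04, 2.679e-04, 1.608e-04, 2.009e-04]  ψ = [0, 3, 0, 1]  (obs o_2=2)
t=3: δ = [8.931e-06, 2.791e-05, 3.721e-06, 2.233e-05]  ψ = [2, 3, 1, 1]  (obs o_3=1)
backtrack: best end state = 1; path = [3, 1, 3, 1]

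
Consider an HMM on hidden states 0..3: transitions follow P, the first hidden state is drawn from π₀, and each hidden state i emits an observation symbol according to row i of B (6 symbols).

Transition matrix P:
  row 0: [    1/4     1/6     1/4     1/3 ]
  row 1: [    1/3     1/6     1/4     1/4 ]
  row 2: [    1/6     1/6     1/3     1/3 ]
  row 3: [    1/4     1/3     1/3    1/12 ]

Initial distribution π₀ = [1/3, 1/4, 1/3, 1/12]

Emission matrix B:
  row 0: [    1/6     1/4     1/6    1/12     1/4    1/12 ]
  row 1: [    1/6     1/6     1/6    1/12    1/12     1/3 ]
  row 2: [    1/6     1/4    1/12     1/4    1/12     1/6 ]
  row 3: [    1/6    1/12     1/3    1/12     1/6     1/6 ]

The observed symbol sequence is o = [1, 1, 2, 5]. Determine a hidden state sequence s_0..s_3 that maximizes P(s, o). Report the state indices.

path = [2, 2, 3, 1]

t=0: δ = [8.333e-02, 4.167e-02, 8.333e-02, 6.944e-03]  (obs o_0=1)
t=1: δ = [5.208e-03, 2.315e-03, 6.944e-03, 2.315e-03]  ψ = [0, 0, 2, 0]  (obs o_1=1)
t=2: δ = [2.170e-04, 1.929e-04, 1.929e-04, 7.716e-04]  ψ = [0, 2, 2, 2]  (obs o_2=2)
t=3: δ = [1.608e-05, 8.573e-05, 4.287e-05, 1.206e-05]  ψ = [3, 3, 3, 0]  (obs o_3=5)
backtrack: best end state = 1; path = [2, 2, 3, 1]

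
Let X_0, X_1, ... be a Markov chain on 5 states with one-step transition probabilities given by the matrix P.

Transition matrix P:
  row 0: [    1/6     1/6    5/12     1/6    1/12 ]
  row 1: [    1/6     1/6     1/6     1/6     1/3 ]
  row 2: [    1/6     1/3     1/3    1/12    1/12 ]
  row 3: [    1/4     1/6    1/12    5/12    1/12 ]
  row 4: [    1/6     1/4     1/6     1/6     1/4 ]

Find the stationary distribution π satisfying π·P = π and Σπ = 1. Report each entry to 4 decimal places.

π = [0.1830, 0.2197, 0.2353, 0.1961, 0.1659]

Balance equations π_j = Σ_i π_i·P[i][j]:
  π_0 = 1/6·π_0 + 1/6·π_1 + 1/6·π_2 + 1/4·π_3 + 1/6·π_4
  π_1 = 1/6·π_0 + 1/6·π_1 + 1/3·π_2 + 1/6·π_3 + 1/4·π_4
  π_2 = 5/12·π_0 + 1/6·π_1 + 1/3·π_2 + 1/12·π_3 + 1/6·π_4
  π_3 = 1/6·π_0 + 1/6·π_1 + 1/12·π_2 + 5/12·π_3 + 1/6·π_4
  normalize: π_0 + π_1 + π_2 + π_3 + π_4 = 1
Solving the linear system gives exactly π = [28/153, 437/1989, 4/17, 10/51, 110/663].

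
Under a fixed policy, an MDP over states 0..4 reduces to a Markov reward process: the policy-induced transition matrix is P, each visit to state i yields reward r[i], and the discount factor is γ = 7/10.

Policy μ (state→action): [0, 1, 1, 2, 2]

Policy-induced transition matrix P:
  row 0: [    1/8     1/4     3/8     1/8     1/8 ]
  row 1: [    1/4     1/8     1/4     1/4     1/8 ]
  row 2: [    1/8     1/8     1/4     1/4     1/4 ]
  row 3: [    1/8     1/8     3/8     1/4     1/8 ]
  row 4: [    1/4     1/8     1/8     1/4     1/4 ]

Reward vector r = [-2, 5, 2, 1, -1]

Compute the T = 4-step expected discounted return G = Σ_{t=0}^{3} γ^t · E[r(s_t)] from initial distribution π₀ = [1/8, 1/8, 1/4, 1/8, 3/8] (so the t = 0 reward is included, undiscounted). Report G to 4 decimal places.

t=0: π = [0.1250, 0.1250, 0.2500, 0.1250, 0.3750], E[r] = 0.6250, γ^t·E[r] = 0.625000, running G = 0.625000
t=1: π = [0.1875, 0.1406, 0.2344, 0.2344, 0.2031], E[r] = 0.8281, γ^t·E[r] = 0.579688, running G = 1.204688
t=2: π = [0.1680, 0.1484, 0.2773, 0.2266, 0.1797], E[r] = 1.0078, γ^t·E[r] = 0.493828, running G = 1.698516
t=3: π = [0.1660, 0.1460, 0.2769, 0.2290, 0.1821], E[r] = 0.9985, γ^t·E[r] = 0.342498, running G = 2.041013

G = 2.0410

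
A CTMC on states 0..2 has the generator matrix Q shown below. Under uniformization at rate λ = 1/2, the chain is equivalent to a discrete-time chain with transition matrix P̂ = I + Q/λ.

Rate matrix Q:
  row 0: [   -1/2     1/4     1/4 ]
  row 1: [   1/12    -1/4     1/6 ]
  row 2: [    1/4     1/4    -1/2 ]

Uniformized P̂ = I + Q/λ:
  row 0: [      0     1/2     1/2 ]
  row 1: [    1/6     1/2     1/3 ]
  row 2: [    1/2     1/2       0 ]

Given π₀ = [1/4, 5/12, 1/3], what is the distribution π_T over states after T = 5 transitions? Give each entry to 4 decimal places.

π = [0.2231, 0.5000, 0.2769]

t=0: π = [0.2500, 0.4167, 0.3333]
t=1: π = [0.2361, 0.5000, 0.2639]
t=2: π = [0.2153, 0.5000, 0.2847]
t=3: π = [0.2257, 0.5000, 0.2743]
t=4: π = [0.2205, 0.5000, 0.2795]
t=5: π = [0.2231, 0.5000, 0.2769]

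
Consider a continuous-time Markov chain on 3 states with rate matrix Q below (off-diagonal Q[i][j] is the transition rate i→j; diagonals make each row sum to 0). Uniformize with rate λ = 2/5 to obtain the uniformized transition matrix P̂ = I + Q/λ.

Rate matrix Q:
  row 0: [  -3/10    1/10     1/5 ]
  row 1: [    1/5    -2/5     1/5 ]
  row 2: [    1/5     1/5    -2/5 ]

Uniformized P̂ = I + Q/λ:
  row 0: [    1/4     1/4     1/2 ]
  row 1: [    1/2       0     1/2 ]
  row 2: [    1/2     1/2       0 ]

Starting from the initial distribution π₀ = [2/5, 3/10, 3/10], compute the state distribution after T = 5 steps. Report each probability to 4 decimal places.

t=0: π = [0.4000, 0.3000, 0.3000]
t=1: π = [0.4000, 0.2500, 0.3500]
t=2: π = [0.4000, 0.2750, 0.3250]
t=3: π = [0.4000, 0.2625, 0.3375]
t=4: π = [0.4000, 0.2688, 0.3313]
t=5: π = [0.4000, 0.2656, 0.3344]

π = [0.4000, 0.2656, 0.3344]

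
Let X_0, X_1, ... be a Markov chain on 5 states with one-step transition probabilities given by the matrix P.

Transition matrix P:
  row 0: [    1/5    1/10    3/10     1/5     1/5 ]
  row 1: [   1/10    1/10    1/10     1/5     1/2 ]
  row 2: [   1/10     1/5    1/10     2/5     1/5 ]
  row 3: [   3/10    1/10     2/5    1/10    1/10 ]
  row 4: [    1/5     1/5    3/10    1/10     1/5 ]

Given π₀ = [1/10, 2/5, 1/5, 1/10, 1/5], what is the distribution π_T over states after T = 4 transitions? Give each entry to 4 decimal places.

t=0: π = [0.1000, 0.4000, 0.2000, 0.1000, 0.2000]
t=1: π = [0.1500, 0.1400, 0.1900, 0.2100, 0.3100]
t=2: π = [0.1880, 0.1500, 0.2550, 0.1860, 0.2210]
t=3: π = [0.1781, 0.1476, 0.2376, 0.2103, 0.2264]
t=4: π = [0.1825, 0.1464, 0.2440, 0.2039, 0.2233]

π = [0.1825, 0.1464, 0.2440, 0.2039, 0.2233]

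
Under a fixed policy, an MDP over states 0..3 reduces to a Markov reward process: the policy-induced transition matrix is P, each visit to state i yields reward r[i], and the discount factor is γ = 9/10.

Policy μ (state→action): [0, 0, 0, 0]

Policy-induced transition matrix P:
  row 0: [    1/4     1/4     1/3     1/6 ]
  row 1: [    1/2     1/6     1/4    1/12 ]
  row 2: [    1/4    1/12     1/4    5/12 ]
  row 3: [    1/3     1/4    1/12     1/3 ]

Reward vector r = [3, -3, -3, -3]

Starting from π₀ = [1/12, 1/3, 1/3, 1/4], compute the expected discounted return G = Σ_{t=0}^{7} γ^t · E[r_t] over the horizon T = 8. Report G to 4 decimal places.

G = -7.4196

t=0: π = [0.0833, 0.3333, 0.3333, 0.2500], E[r] = -2.5000, γ^t·E[r] = -2.500000, running G = -2.500000
t=1: π = [0.3542, 0.1667, 0.2153, 0.2639], E[r] = -0.8750, γ^t·E[r] = -0.787500, running G = -3.287500
t=2: π = [0.3137, 0.2002, 0.2355, 0.2506], E[r] = -1.1181, γ^t·E[r] = -0.905625, running G = -4.193125
t=3: π = [0.3209, 0.1941, 0.2344, 0.2506], E[r] = -1.0744, γ^t·E[r] = -0.783211, running G = -4.976336
t=4: π = [0.3194, 0.1948, 0.2350, 0.2509], E[r] = -1.0836, γ^t·E[r] = -0.710949, running G = -5.687285
t=5: π = [0.3196, 0.1946, 0.2348, 0.2510], E[r] = -1.0824, γ^t·E[r] = -0.639159, running G = -6.326444
t=6: π = [0.3196, 0.1946, 0.2348, 0.2510], E[r] = -1.0826, γ^t·E[r] = -0.575335, running G = -6.901779
t=7: π = [0.3196, 0.1946, 0.2348, 0.2510], E[r] = -1.0825, γ^t·E[r] = -0.517774, running G = -7.419553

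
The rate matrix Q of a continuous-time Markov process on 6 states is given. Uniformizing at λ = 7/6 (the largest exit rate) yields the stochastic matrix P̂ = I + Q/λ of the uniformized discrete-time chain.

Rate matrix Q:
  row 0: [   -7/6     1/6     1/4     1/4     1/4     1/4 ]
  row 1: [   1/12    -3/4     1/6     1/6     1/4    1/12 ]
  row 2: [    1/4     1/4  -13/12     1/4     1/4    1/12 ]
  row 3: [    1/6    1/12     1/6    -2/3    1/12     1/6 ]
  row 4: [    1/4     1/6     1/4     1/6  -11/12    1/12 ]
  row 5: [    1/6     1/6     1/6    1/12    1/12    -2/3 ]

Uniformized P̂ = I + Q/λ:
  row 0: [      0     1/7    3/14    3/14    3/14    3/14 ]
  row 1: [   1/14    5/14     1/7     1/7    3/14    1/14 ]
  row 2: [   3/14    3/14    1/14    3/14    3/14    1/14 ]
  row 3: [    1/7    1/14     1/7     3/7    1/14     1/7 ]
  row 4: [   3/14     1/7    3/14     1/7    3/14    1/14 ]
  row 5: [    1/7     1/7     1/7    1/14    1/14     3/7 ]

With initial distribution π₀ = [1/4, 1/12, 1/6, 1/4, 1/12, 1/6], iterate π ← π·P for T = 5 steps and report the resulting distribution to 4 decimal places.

t=0: π = [0.2500, 0.0833, 0.1667, 0.2500, 0.0833, 0.1667]
t=1: π = [0.1190, 0.1548, 0.1548, 0.2321, 0.1548, 0.1845]
t=2: π = [0.1369, 0.1705, 0.1514, 0.2156, 0.1548, 0.1709]
t=3: π = [0.1330, 0.1748, 0.1529, 0.2128, 0.1591, 0.1674]
t=4: π = [0.1337, 0.1760, 0.1528, 0.2121, 0.1600, 0.1654]
t=5: π = [0.1335, 0.1763, 0.1529, 0.2121, 0.1604, 0.1648]

π = [0.1335, 0.1763, 0.1529, 0.2121, 0.1604, 0.1648]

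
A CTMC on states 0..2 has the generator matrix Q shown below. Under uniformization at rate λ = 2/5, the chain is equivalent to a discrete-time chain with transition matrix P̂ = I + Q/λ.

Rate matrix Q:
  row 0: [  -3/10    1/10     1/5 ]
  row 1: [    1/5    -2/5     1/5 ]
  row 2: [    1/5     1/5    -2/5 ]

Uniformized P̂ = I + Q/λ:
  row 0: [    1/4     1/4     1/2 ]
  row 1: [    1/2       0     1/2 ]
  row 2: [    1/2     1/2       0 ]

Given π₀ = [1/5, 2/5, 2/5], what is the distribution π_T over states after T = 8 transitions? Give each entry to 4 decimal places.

π = [0.4000, 0.2664, 0.3336]

t=0: π = [0.2000, 0.4000, 0.4000]
t=1: π = [0.4500, 0.2500, 0.3000]
t=2: π = [0.3875, 0.2625, 0.3500]
t=3: π = [0.4031, 0.2719, 0.3250]
t=4: π = [0.3992, 0.2633, 0.3375]
t=5: π = [0.4002, 0.2686, 0.3313]
t=6: π = [0.4000, 0.2657, 0.3344]
t=7: π = [0.4000, 0.2672, 0.3328]
t=8: π = [0.4000, 0.2664, 0.3336]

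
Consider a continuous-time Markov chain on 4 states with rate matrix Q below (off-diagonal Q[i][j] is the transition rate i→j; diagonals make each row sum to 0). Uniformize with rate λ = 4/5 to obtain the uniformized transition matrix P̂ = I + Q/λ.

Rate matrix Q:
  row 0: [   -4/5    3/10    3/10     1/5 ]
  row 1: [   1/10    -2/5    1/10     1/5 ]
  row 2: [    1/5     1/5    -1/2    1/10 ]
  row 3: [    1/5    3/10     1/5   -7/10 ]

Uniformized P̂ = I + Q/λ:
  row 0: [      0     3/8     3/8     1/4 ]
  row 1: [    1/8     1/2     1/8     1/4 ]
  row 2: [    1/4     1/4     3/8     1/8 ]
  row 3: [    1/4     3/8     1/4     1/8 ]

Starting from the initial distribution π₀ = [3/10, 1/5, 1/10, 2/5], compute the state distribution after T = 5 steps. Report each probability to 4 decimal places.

t=0: π = [0.3000, 0.2000, 0.1000, 0.4000]
t=1: π = [0.1500, 0.3875, 0.2750, 0.1875]
t=2: π = [0.1641, 0.3891, 0.2547, 0.1922]
t=3: π = [0.1604, 0.3918, 0.2537, 0.1941]
t=4: π = [0.1609, 0.3923, 0.2528, 0.1940]
t=5: π = [0.1607, 0.3924, 0.2527, 0.1941]

π = [0.1607, 0.3924, 0.2527, 0.1941]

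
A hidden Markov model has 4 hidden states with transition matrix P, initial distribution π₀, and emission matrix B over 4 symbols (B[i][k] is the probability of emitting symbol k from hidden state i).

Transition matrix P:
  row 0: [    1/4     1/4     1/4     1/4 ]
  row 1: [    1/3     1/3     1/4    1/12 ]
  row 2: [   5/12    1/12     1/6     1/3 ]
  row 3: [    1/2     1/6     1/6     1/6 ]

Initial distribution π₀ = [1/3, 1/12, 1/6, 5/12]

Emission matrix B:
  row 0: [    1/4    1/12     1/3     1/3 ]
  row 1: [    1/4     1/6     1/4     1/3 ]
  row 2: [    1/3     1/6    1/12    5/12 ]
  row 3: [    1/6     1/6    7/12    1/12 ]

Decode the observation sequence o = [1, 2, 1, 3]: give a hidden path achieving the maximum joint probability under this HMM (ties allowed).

path = [3, 0, 3, 0]

t=0: δ = [2.778e-02, 1.389e-02, 2.778e-02, 6.944e-02]  (obs o_0=1)
t=1: δ = [1.157e-02, 2.894e-03, 9.645e-04, 6.752e-03]  ψ = [3, 3, 3, 3]  (obs o_1=2)
t=2: δ = [2.813e-04, 4.823e-04, 4.823e-04, 4.823e-04]  ψ = [3, 0, 0, 0]  (obs o_2=1)
t=3: δ = [8.038e-05, 5.358e-05, 5.023e-05, 1.340e-05]  ψ = [3, 1, 1, 2]  (obs o_3=3)
backtrack: best end state = 0; path = [3, 0, 3, 0]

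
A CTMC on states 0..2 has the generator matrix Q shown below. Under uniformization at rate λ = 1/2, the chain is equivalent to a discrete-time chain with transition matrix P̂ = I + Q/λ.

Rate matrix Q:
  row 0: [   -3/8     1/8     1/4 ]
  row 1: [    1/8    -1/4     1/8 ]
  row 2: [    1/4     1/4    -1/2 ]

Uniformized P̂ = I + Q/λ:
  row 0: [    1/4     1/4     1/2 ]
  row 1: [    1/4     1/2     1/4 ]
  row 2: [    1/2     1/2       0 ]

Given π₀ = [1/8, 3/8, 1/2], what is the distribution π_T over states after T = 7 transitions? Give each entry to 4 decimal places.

π = [0.3161, 0.4212, 0.2627]

t=0: π = [0.1250, 0.3750, 0.5000]
t=1: π = [0.3750, 0.4688, 0.1563]
t=2: π = [0.2891, 0.4063, 0.3047]
t=3: π = [0.3262, 0.4277, 0.2461]
t=4: π = [0.3115, 0.4185, 0.2700]
t=5: π = [0.3175, 0.4221, 0.2604]
t=6: π = [0.3151, 0.4206, 0.2643]
t=7: π = [0.3161, 0.4212, 0.2627]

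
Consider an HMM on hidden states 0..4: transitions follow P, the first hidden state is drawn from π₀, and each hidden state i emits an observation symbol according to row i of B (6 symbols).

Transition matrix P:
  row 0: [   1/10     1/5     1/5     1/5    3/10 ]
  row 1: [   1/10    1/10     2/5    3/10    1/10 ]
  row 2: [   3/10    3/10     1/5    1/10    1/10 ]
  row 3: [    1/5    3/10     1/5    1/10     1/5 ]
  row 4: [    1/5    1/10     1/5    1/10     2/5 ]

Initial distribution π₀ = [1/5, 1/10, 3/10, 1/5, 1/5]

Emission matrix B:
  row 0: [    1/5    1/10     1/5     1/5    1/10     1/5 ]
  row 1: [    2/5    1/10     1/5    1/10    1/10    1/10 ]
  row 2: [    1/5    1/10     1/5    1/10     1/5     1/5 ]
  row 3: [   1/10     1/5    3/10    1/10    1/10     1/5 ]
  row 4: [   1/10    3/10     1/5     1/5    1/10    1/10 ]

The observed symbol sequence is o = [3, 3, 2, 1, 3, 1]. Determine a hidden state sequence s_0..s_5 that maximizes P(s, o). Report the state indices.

t=0: δ = [4.000e-02, 1.000e-02, 3.000e-02, 2.000e-02, 4.000e-02]  (obs o_0=3)
t=1: δ = [1.800e-03, 9.000e-04, 8.000e-04, 8.000e-04, 3.200e-03]  ψ = [2, 2, 0, 0, 4]  (obs o_1=3)
t=2: δ = [1.280e-04, 7.200e-05, 1.280e-04, 1.080e-04, 2.560e-04]  ψ = [4, 0, 4, 0, 4]  (obs o_2=2)
t=3: δ = [5.120e-06, 3.840e-06, 5.120e-06, 5.120e-06, 3.072e-05]  ψ = [4, 2, 4, 0, 4]  (obs o_3=1)
t=4: δ = [1.229e-06, 3.072e-07, 6.144e-07, 3.072e-07, 2.458e-06]  ψ = [4, 4, 4, 4, 4]  (obs o_4=3)
t=5: δ = [4.915e-08, 2.458e-08, 4.915e-08, 4.915e-08, 2.949e-07]  ψ = [4, 0, 4, 0, 4]  (obs o_5=1)
backtrack: best end state = 4; path = [4, 4, 4, 4, 4, 4]

path = [4, 4, 4, 4, 4, 4]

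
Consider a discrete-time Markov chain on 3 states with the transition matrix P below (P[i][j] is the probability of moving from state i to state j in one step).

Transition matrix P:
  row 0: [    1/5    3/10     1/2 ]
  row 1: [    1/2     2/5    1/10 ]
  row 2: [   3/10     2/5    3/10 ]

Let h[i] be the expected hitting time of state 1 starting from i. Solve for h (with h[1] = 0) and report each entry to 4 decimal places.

First-step conditioning: h[1] = 0; for i ≠ 1, h[i] = 1 + Σ_k P[i][k]·h[k].
  h[0] = 1 + 1/5·h[0] + 1/2·h[2]
  h[2] = 1 + 3/10·h[0] + 3/10·h[2]
Solving the 2×2 linear system over states ≠ 1 gives exactly h = [120/41, 0, 110/41] (h[1] = 0 is the target).

h = [2.9268, 0.0000, 2.6829]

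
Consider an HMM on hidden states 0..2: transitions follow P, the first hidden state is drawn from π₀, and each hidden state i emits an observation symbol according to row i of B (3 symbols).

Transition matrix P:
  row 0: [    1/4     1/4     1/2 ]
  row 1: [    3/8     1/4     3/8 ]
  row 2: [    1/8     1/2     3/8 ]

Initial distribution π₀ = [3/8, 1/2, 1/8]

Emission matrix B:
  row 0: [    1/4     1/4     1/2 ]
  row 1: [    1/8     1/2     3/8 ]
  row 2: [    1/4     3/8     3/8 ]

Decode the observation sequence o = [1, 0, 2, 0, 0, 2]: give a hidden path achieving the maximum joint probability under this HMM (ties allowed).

t=0: δ = [9.375e-02, 2.500e-01, 4.688e-02]  (obs o_0=1)
t=1: δ = [2.344e-02, 7.812e-03, 2.344e-02]  ψ = [1, 1, 1]  (obs o_1=0)
t=2: δ = [2.930e-03, 4.395e-03, 4.395e-03]  ψ = [0, 2, 0]  (obs o_2=2)
t=3: δ = [4.120e-04, 2.747e-04, 4.120e-04]  ψ = [1, 2, 1]  (obs o_3=0)
t=4: δ = [2.575e-05, 2.575e-05, 5.150e-05]  ψ = [0, 2, 0]  (obs o_4=0)
t=5: δ = [4.828e-06, 9.656e-06, 7.242e-06]  ψ = [1, 2, 2]  (obs o_5=2)
backtrack: best end state = 1; path = [1, 2, 1, 0, 2, 1]

path = [1, 2, 1, 0, 2, 1]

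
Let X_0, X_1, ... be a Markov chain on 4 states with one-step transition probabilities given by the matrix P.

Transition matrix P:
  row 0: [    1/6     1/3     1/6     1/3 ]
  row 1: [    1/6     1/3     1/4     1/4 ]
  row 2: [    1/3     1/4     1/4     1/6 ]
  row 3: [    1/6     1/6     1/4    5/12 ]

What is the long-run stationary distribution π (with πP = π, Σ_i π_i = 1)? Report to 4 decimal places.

Balance equations π_j = Σ_i π_i·P[i][j]:
  π_0 = 1/6·π_0 + 1/6·π_1 + 1/3·π_2 + 1/6·π_3
  π_1 = 1/3·π_0 + 1/3·π_1 + 1/4·π_2 + 1/6·π_3
  π_2 = 1/6·π_0 + 1/4·π_1 + 1/4·π_2 + 1/4·π_3
  normalize: π_0 + π_1 + π_2 + π_3 = 1
Solving the linear system gives exactly π = [15/73, 193/730, 17/73, 217/730].

π = [0.2055, 0.2644, 0.2329, 0.2973]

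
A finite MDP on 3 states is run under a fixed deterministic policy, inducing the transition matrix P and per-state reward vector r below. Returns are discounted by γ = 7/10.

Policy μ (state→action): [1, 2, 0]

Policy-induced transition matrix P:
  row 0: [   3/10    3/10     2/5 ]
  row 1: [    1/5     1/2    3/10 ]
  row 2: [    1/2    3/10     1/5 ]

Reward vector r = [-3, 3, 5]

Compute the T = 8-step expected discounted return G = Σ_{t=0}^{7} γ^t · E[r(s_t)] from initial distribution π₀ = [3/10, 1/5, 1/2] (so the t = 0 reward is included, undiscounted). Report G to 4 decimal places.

G = 5.5032

t=0: π = [0.3000, 0.2000, 0.5000], E[r] = 2.2000, γ^t·E[r] = 2.200000, running G = 2.200000
t=1: π = [0.3800, 0.3400, 0.2800], E[r] = 1.2800, γ^t·E[r] = 0.896000, running G = 3.096000
t=2: π = [0.3220, 0.3680, 0.3100], E[r] = 1.6880, γ^t·E[r] = 0.827120, running G = 3.923120
t=3: π = [0.3252, 0.3736, 0.3012], E[r] = 1.6512, γ^t·E[r] = 0.566362, running G = 4.489482
t=4: π = [0.3229, 0.3747, 0.3024], E[r] = 1.6675, γ^t·E[r] = 0.400372, running G = 4.889853
t=5: π = [0.3230, 0.3749, 0.3020], E[r] = 1.6660, γ^t·E[r] = 0.280013, running G = 5.169866
t=6: π = [0.3229, 0.3750, 0.3021], E[r] = 1.6667, γ^t·E[r] = 0.196086, running G = 5.365952
t=7: π = [0.3229, 0.3750, 0.3021], E[r] = 1.6666, γ^t·E[r] = 0.137255, running G = 5.503207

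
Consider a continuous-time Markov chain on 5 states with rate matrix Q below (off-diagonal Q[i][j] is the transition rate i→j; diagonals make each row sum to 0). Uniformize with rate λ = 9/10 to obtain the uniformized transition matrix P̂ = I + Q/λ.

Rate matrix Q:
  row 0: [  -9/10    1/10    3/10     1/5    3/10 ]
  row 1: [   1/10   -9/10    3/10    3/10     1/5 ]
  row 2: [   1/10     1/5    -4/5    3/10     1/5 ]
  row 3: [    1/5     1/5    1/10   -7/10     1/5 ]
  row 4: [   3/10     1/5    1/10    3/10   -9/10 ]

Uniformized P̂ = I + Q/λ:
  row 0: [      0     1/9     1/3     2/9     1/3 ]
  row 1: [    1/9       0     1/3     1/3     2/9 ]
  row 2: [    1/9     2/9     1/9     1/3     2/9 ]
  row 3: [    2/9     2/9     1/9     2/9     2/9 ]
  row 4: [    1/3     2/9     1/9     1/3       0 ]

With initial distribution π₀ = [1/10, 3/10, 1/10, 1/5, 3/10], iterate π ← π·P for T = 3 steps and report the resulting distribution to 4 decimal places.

t=0: π = [0.1000, 0.3000, 0.1000, 0.2000, 0.3000]
t=1: π = [0.1889, 0.1444, 0.2000, 0.3000, 0.1667]
t=2: π = [0.1605, 0.1691, 0.1852, 0.2790, 0.2062]
t=3: π = [0.1701, 0.1668, 0.1844, 0.2845, 0.1942]

π = [0.1701, 0.1668, 0.1844, 0.2845, 0.1942]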